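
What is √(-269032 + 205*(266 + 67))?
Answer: I*√200767 ≈ 448.07*I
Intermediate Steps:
√(-269032 + 205*(266 + 67)) = √(-269032 + 205*333) = √(-269032 + 68265) = √(-200767) = I*√200767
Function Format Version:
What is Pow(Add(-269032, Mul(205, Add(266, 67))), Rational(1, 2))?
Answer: Mul(I, Pow(200767, Rational(1, 2))) ≈ Mul(448.07, I)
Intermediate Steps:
Pow(Add(-269032, Mul(205, Add(266, 67))), Rational(1, 2)) = Pow(Add(-269032, Mul(205, 333)), Rational(1, 2)) = Pow(Add(-269032, 68265), Rational(1, 2)) = Pow(-200767, Rational(1, 2)) = Mul(I, Pow(200767, Rational(1, 2)))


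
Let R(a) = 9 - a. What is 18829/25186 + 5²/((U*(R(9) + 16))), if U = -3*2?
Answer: 588967/1208928 ≈ 0.48718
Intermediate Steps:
U = -6
18829/25186 + 5²/((U*(R(9) + 16))) = 18829/25186 + 5²/((-6*((9 - 1*9) + 16))) = 18829*(1/25186) + 25/((-6*((9 - 9) + 16))) = 18829/25186 + 25/((-6*(0 + 16))) = 18829/25186 + 25/((-6*16)) = 18829/25186 + 25/(-96) = 18829/25186 + 25*(-1/96) = 18829/25186 - 25/96 = 588967/1208928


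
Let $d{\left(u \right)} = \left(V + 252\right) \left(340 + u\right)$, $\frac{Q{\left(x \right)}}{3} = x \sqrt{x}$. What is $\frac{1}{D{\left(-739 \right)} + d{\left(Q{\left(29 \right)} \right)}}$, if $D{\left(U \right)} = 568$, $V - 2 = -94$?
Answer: $- \frac{6871}{324718072} + \frac{435 \sqrt{29}}{81179518} \approx 7.6965 \cdot 10^{-6}$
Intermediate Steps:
$V = -92$ ($V = 2 - 94 = -92$)
$Q{\left(x \right)} = 3 x^{\frac{3}{2}}$ ($Q{\left(x \right)} = 3 x \sqrt{x} = 3 x^{\frac{3}{2}}$)
$d{\left(u \right)} = 54400 + 160 u$ ($d{\left(u \right)} = \left(-92 + 252\right) \left(340 + u\right) = 160 \left(340 + u\right) = 54400 + 160 u$)
$\frac{1}{D{\left(-739 \right)} + d{\left(Q{\left(29 \right)} \right)}} = \frac{1}{568 + \left(54400 + 160 \cdot 3 \cdot 29^{\frac{3}{2}}\right)} = \frac{1}{568 + \left(54400 + 160 \cdot 3 \cdot 29 \sqrt{29}\right)} = \frac{1}{568 + \left(54400 + 160 \cdot 87 \sqrt{29}\right)} = \frac{1}{568 + \left(54400 + 13920 \sqrt{29}\right)} = \frac{1}{54968 + 13920 \sqrt{29}}$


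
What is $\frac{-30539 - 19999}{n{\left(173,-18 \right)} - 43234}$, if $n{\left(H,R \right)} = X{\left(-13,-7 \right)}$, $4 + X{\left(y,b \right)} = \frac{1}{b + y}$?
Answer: $\frac{1010760}{864761} \approx 1.1688$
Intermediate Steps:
$X{\left(y,b \right)} = -4 + \frac{1}{b + y}$
$n{\left(H,R \right)} = - \frac{81}{20}$ ($n{\left(H,R \right)} = \frac{1 - -28 - -52}{-7 - 13} = \frac{1 + 28 + 52}{-20} = \left(- \frac{1}{20}\right) 81 = - \frac{81}{20}$)
$\frac{-30539 - 19999}{n{\left(173,-18 \right)} - 43234} = \frac{-30539 - 19999}{- \frac{81}{20} - 43234} = - \frac{50538}{- \frac{864761}{20}} = \left(-50538\right) \left(- \frac{20}{864761}\right) = \frac{1010760}{864761}$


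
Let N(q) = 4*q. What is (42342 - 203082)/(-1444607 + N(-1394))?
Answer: 160740/1450183 ≈ 0.11084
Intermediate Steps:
(42342 - 203082)/(-1444607 + N(-1394)) = (42342 - 203082)/(-1444607 + 4*(-1394)) = -160740/(-1444607 - 5576) = -160740/(-1450183) = -160740*(-1/1450183) = 160740/1450183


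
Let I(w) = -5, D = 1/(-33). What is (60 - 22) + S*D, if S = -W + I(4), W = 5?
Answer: 1264/33 ≈ 38.303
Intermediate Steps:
D = -1/33 ≈ -0.030303
S = -10 (S = -1*5 - 5 = -5 - 5 = -10)
(60 - 22) + S*D = (60 - 22) - 10*(-1/33) = 38 + 10/33 = 1264/33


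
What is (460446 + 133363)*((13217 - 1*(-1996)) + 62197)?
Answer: 45966754690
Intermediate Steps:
(460446 + 133363)*((13217 - 1*(-1996)) + 62197) = 593809*((13217 + 1996) + 62197) = 593809*(15213 + 62197) = 593809*77410 = 45966754690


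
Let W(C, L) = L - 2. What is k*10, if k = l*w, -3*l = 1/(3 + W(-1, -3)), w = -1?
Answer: -5/3 ≈ -1.6667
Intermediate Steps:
W(C, L) = -2 + L
l = 1/6 (l = -1/(3*(3 + (-2 - 3))) = -1/(3*(3 - 5)) = -1/3/(-2) = -1/3*(-1/2) = 1/6 ≈ 0.16667)
k = -1/6 (k = (1/6)*(-1) = -1/6 ≈ -0.16667)
k*10 = -1/6*10 = -5/3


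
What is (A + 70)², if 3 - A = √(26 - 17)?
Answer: 4900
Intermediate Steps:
A = 0 (A = 3 - √(26 - 17) = 3 - √9 = 3 - 1*3 = 3 - 3 = 0)
(A + 70)² = (0 + 70)² = 70² = 4900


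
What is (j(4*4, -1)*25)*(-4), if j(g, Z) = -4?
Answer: 400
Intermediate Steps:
(j(4*4, -1)*25)*(-4) = -4*25*(-4) = -100*(-4) = 400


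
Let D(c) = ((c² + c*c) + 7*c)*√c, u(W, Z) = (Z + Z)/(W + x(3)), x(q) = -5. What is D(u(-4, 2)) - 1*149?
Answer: -149 - 440*I/243 ≈ -149.0 - 1.8107*I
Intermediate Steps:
u(W, Z) = 2*Z/(-5 + W) (u(W, Z) = (Z + Z)/(W - 5) = (2*Z)/(-5 + W) = 2*Z/(-5 + W))
D(c) = √c*(2*c² + 7*c) (D(c) = ((c² + c²) + 7*c)*√c = (2*c² + 7*c)*√c = √c*(2*c² + 7*c))
D(u(-4, 2)) - 1*149 = (2*2/(-5 - 4))^(3/2)*(7 + 2*(2*2/(-5 - 4))) - 1*149 = (2*2/(-9))^(3/2)*(7 + 2*(2*2/(-9))) - 149 = (2*2*(-⅑))^(3/2)*(7 + 2*(2*2*(-⅑))) - 149 = (-4/9)^(3/2)*(7 + 2*(-4/9)) - 149 = (-8*I/27)*(7 - 8/9) - 149 = -8*I/27*(55/9) - 149 = -440*I/243 - 149 = -149 - 440*I/243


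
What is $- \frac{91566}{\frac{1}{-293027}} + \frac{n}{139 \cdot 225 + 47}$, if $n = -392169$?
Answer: $\frac{840410300260635}{31322} \approx 2.6831 \cdot 10^{10}$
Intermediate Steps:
$- \frac{91566}{\frac{1}{-293027}} + \frac{n}{139 \cdot 225 + 47} = - \frac{91566}{\frac{1}{-293027}} - \frac{392169}{139 \cdot 225 + 47} = - \frac{91566}{- \frac{1}{293027}} - \frac{392169}{31275 + 47} = \left(-91566\right) \left(-293027\right) - \frac{392169}{31322} = 26831310282 - \frac{392169}{31322} = \frac{840410300260635}{31322}$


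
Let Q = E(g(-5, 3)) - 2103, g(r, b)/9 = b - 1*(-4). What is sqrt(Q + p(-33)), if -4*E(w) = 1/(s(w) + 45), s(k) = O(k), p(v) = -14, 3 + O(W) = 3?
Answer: I*sqrt(1905305)/30 ≈ 46.011*I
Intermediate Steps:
O(W) = 0 (O(W) = -3 + 3 = 0)
g(r, b) = 36 + 9*b (g(r, b) = 9*(b - 1*(-4)) = 9*(b + 4) = 9*(4 + b) = 36 + 9*b)
s(k) = 0
E(w) = -1/180 (E(w) = -1/(4*(0 + 45)) = -1/4/45 = -1/4*1/45 = -1/180)
Q = -378541/180 (Q = -1/180 - 2103 = -378541/180 ≈ -2103.0)
sqrt(Q + p(-33)) = sqrt(-378541/180 - 14) = sqrt(-381061/180) = I*sqrt(1905305)/30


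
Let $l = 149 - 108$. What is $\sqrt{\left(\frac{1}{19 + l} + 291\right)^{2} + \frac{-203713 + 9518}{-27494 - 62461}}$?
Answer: $\frac{\sqrt{1218357898466921}}{119940} \approx 291.02$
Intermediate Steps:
$l = 41$
$\sqrt{\left(\frac{1}{19 + l} + 291\right)^{2} + \frac{-203713 + 9518}{-27494 - 62461}} = \sqrt{\left(\frac{1}{19 + 41} + 291\right)^{2} + \frac{-203713 + 9518}{-27494 - 62461}} = \sqrt{\left(\frac{1}{60} + 291\right)^{2} - \frac{194195}{-89955}} = \sqrt{\left(\frac{1}{60} + 291\right)^{2} - - \frac{38839}{17991}} = \sqrt{\left(\frac{17461}{60}\right)^{2} + \frac{38839}{17991}} = \sqrt{\frac{304886521}{3600} + \frac{38839}{17991}} = \sqrt{\frac{609483691079}{7196400}} = \frac{\sqrt{1218357898466921}}{119940}$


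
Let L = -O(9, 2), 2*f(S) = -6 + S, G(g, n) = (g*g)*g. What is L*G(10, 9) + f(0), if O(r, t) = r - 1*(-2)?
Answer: -11003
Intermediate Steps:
G(g, n) = g³ (G(g, n) = g²*g = g³)
O(r, t) = 2 + r (O(r, t) = r + 2 = 2 + r)
f(S) = -3 + S/2 (f(S) = (-6 + S)/2 = -3 + S/2)
L = -11 (L = -(2 + 9) = -1*11 = -11)
L*G(10, 9) + f(0) = -11*10³ + (-3 + (½)*0) = -11*1000 + (-3 + 0) = -11000 - 3 = -11003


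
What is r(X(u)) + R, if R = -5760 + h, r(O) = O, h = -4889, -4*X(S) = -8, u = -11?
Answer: -10647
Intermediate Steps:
X(S) = 2 (X(S) = -¼*(-8) = 2)
R = -10649 (R = -5760 - 4889 = -10649)
r(X(u)) + R = 2 - 10649 = -10647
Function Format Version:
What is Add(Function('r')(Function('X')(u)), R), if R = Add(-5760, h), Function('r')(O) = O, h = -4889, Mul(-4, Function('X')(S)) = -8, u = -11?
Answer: -10647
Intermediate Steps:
Function('X')(S) = 2 (Function('X')(S) = Mul(Rational(-1, 4), -8) = 2)
R = -10649 (R = Add(-5760, -4889) = -10649)
Add(Function('r')(Function('X')(u)), R) = Add(2, -10649) = -10647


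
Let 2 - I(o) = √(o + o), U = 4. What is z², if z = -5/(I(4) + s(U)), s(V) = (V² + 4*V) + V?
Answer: 25/(4*(19 - √2)²) ≈ 0.020210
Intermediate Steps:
s(V) = V² + 5*V
I(o) = 2 - √2*√o (I(o) = 2 - √(o + o) = 2 - √(2*o) = 2 - √2*√o)
z = -5/(38 - 2*√2) (z = -5/((2 - √2*√4) + 4*(5 + 4)) = -5/((2 - 1*√2*2) + 4*9) = -5/((2 - 2*√2) + 36) = -5/(38 - 2*√2) ≈ -0.14216)
z² = (-95/718 - 5*√2/718)²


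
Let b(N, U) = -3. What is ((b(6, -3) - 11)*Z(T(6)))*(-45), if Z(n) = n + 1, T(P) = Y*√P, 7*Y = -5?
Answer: 630 - 450*√6 ≈ -472.27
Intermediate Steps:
Y = -5/7 (Y = (⅐)*(-5) = -5/7 ≈ -0.71429)
T(P) = -5*√P/7
Z(n) = 1 + n
((b(6, -3) - 11)*Z(T(6)))*(-45) = ((-3 - 11)*(1 - 5*√6/7))*(-45) = -14*(1 - 5*√6/7)*(-45) = (-14 + 10*√6)*(-45) = 630 - 450*√6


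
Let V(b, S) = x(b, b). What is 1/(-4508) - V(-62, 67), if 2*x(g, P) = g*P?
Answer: -8664377/4508 ≈ -1922.0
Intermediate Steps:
x(g, P) = P*g/2 (x(g, P) = (g*P)/2 = (P*g)/2 = P*g/2)
V(b, S) = b²/2 (V(b, S) = b*b/2 = b²/2)
1/(-4508) - V(-62, 67) = 1/(-4508) - (-62)²/2 = -1/4508 - 3844/2 = -1/4508 - 1*1922 = -1/4508 - 1922 = -8664377/4508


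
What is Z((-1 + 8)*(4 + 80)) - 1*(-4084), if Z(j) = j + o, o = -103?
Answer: 4569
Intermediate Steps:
Z(j) = -103 + j (Z(j) = j - 103 = -103 + j)
Z((-1 + 8)*(4 + 80)) - 1*(-4084) = (-103 + (-1 + 8)*(4 + 80)) - 1*(-4084) = (-103 + 7*84) + 4084 = (-103 + 588) + 4084 = 485 + 4084 = 4569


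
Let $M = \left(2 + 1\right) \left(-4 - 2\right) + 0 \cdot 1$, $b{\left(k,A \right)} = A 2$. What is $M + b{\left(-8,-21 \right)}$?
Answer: $-60$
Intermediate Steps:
$b{\left(k,A \right)} = 2 A$
$M = -18$ ($M = 3 \left(-6\right) + 0 = -18 + 0 = -18$)
$M + b{\left(-8,-21 \right)} = -18 + 2 \left(-21\right) = -18 - 42 = -60$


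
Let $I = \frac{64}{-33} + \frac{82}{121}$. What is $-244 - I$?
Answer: $- \frac{88114}{363} \approx -242.74$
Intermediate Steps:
$I = - \frac{458}{363}$ ($I = 64 \left(- \frac{1}{33}\right) + 82 \cdot \frac{1}{121} = - \frac{64}{33} + \frac{82}{121} = - \frac{458}{363} \approx -1.2617$)
$-244 - I = -244 - - \frac{458}{363} = -244 + \frac{458}{363} = - \frac{88114}{363}$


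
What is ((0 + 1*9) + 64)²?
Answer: 5329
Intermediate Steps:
((0 + 1*9) + 64)² = ((0 + 9) + 64)² = (9 + 64)² = 73² = 5329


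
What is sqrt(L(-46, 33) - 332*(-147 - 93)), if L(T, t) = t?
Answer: 3*sqrt(8857) ≈ 282.33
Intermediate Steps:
sqrt(L(-46, 33) - 332*(-147 - 93)) = sqrt(33 - 332*(-147 - 93)) = sqrt(33 - 332*(-240)) = sqrt(33 + 79680) = sqrt(79713) = 3*sqrt(8857)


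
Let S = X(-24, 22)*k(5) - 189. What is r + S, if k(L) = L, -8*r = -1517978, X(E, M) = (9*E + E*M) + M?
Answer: 743793/4 ≈ 1.8595e+5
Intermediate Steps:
X(E, M) = M + 9*E + E*M
r = 758989/4 (r = -⅛*(-1517978) = 758989/4 ≈ 1.8975e+5)
S = -3799 (S = (22 + 9*(-24) - 24*22)*5 - 189 = (22 - 216 - 528)*5 - 189 = -722*5 - 189 = -3610 - 189 = -3799)
r + S = 758989/4 - 3799 = 743793/4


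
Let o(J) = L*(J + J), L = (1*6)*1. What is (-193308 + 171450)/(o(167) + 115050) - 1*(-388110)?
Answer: 7571634347/19509 ≈ 3.8811e+5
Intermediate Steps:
L = 6 (L = 6*1 = 6)
o(J) = 12*J (o(J) = 6*(J + J) = 6*(2*J) = 12*J)
(-193308 + 171450)/(o(167) + 115050) - 1*(-388110) = (-193308 + 171450)/(12*167 + 115050) - 1*(-388110) = -21858/(2004 + 115050) + 388110 = -21858/117054 + 388110 = -21858*1/117054 + 388110 = -3643/19509 + 388110 = 7571634347/19509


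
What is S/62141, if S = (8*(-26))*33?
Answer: -6864/62141 ≈ -0.11046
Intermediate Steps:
S = -6864 (S = -208*33 = -6864)
S/62141 = -6864/62141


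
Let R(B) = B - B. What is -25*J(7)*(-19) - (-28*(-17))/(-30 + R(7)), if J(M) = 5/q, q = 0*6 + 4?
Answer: 36577/60 ≈ 609.62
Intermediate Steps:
R(B) = 0
q = 4 (q = 0 + 4 = 4)
J(M) = 5/4
-25*J(7)*(-19) - (-28*(-17))/(-30 + R(7)) = -25*5/4*(-19) - (-28*(-17))/(-30 + 0) = -125/4*(-19) - 476/(-30) = 2375/4 - 476*(-1)/30 = 2375/4 - 1*(-238/15) = 2375/4 + 238/15 = 36577/60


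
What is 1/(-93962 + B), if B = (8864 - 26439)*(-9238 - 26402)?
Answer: 1/626279038 ≈ 1.5967e-9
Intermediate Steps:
B = 626373000 (B = -17575*(-35640) = 626373000)
1/(-93962 + B) = 1/(-93962 + 626373000) = 1/626279038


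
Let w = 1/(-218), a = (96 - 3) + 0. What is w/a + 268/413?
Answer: 5433019/8373162 ≈ 0.64886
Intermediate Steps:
a = 93 (a = 93 + 0 = 93)
w = -1/218 ≈ -0.0045872
w/a + 268/413 = -1/218/93 + 268/413 = -1/218*1/93 + 268*(1/413) = -1/20274 + 268/413 = 5433019/8373162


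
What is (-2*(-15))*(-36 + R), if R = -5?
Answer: -1230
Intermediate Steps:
(-2*(-15))*(-36 + R) = (-2*(-15))*(-36 - 5) = 30*(-41) = -1230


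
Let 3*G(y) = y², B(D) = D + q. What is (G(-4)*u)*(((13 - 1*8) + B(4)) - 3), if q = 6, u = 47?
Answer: 3008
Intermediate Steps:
B(D) = 6 + D (B(D) = D + 6 = 6 + D)
G(y) = y²/3
(G(-4)*u)*(((13 - 1*8) + B(4)) - 3) = (((⅓)*(-4)²)*47)*(((13 - 1*8) + (6 + 4)) - 3) = (((⅓)*16)*47)*(((13 - 8) + 10) - 3) = ((16/3)*47)*((5 + 10) - 3) = 752*(15 - 3)/3 = (752/3)*12 = 3008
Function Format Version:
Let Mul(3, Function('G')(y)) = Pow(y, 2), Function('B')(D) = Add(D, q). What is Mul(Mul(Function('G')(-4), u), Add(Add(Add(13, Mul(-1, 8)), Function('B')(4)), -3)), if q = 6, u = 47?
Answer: 3008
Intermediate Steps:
Function('B')(D) = Add(6, D) (Function('B')(D) = Add(D, 6) = Add(6, D))
Function('G')(y) = Mul(Rational(1, 3), Pow(y, 2))
Mul(Mul(Function('G')(-4), u), Add(Add(Add(13, Mul(-1, 8)), Function('B')(4)), -3)) = Mul(Mul(Mul(Rational(1, 3), Pow(-4, 2)), 47), Add(Add(Add(13, Mul(-1, 8)), Add(6, 4)), -3)) = Mul(Mul(Mul(Rational(1, 3), 16), 47), Add(Add(Add(13, -8), 10), -3)) = Mul(Mul(Rational(16, 3), 47), Add(Add(5, 10), -3)) = Mul(Rational(752, 3), Add(15, -3)) = Mul(Rational(752, 3), 12) = 3008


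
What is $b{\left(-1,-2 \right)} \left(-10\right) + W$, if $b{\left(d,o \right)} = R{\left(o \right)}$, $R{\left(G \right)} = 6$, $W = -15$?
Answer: $-75$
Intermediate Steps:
$b{\left(d,o \right)} = 6$
$b{\left(-1,-2 \right)} \left(-10\right) + W = 6 \left(-10\right) - 15 = -60 - 15 = -75$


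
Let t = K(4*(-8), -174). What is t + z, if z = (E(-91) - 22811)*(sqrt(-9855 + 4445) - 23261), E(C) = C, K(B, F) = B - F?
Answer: 532723564 - 22902*I*sqrt(5410) ≈ 5.3272e+8 - 1.6845e+6*I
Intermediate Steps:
t = 142 (t = 4*(-8) - 1*(-174) = -32 + 174 = 142)
z = 532723422 - 22902*I*sqrt(5410) (z = (-91 - 22811)*(sqrt(-9855 + 4445) - 23261) = -22902*(sqrt(-5410) - 23261) = -22902*(I*sqrt(5410) - 23261) = -22902*(-23261 + I*sqrt(5410)) = 532723422 - 22902*I*sqrt(5410) ≈ 5.3272e+8 - 1.6845e+6*I)
t + z = 142 + (532723422 - 22902*I*sqrt(5410)) = 532723564 - 22902*I*sqrt(5410)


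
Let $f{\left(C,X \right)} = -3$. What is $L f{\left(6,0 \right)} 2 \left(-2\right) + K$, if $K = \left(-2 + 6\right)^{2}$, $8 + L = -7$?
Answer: $-164$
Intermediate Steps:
$L = -15$ ($L = -8 - 7 = -15$)
$K = 16$ ($K = 4^{2} = 16$)
$L f{\left(6,0 \right)} 2 \left(-2\right) + K = - 15 \left(-3\right) 2 \left(-2\right) + 16 = - 15 \left(\left(-6\right) \left(-2\right)\right) + 16 = \left(-15\right) 12 + 16 = -180 + 16 = -164$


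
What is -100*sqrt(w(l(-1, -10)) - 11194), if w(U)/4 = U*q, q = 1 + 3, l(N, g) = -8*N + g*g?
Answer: -100*I*sqrt(9466) ≈ -9729.3*I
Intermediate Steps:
l(N, g) = g**2 - 8*N (l(N, g) = -8*N + g**2 = g**2 - 8*N)
q = 4
w(U) = 16*U (w(U) = 4*(U*4) = 4*(4*U) = 16*U)
-100*sqrt(w(l(-1, -10)) - 11194) = -100*sqrt(16*((-10)**2 - 8*(-1)) - 11194) = -100*sqrt(16*(100 + 8) - 11194) = -100*sqrt(16*108 - 11194) = -100*sqrt(1728 - 11194) = -100*I*sqrt(9466)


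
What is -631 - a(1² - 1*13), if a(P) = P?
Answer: -619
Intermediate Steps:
-631 - a(1² - 1*13) = -631 - (1² - 1*13) = -631 - (1 - 13) = -631 - 1*(-12) = -631 + 12 = -619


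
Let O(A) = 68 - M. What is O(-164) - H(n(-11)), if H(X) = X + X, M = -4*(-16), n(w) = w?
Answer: 26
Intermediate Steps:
M = 64
O(A) = 4 (O(A) = 68 - 1*64 = 68 - 64 = 4)
H(X) = 2*X
O(-164) - H(n(-11)) = 4 - 2*(-11) = 4 - 1*(-22) = 4 + 22 = 26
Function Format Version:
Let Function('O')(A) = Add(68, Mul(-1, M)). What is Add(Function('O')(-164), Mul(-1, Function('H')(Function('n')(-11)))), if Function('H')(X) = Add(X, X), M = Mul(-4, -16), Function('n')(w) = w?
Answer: 26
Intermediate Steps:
M = 64
Function('O')(A) = 4 (Function('O')(A) = Add(68, Mul(-1, 64)) = Add(68, -64) = 4)
Function('H')(X) = Mul(2, X)
Add(Function('O')(-164), Mul(-1, Function('H')(Function('n')(-11)))) = Add(4, Mul(-1, Mul(2, -11))) = Add(4, Mul(-1, -22)) = Add(4, 22) = 26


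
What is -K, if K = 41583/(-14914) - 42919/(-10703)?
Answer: -195031117/159624542 ≈ -1.2218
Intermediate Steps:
K = 195031117/159624542 (K = 41583*(-1/14914) - 42919*(-1/10703) = -41583/14914 + 42919/10703 = 195031117/159624542 ≈ 1.2218)
-K = -1*195031117/159624542 = -195031117/159624542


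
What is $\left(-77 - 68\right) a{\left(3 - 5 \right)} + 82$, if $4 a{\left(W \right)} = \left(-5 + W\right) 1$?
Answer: $\frac{1343}{4} \approx 335.75$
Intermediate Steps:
$a{\left(W \right)} = - \frac{5}{4} + \frac{W}{4}$ ($a{\left(W \right)} = \frac{\left(-5 + W\right) 1}{4} = \frac{-5 + W}{4} = - \frac{5}{4} + \frac{W}{4}$)
$\left(-77 - 68\right) a{\left(3 - 5 \right)} + 82 = \left(-77 - 68\right) \left(- \frac{5}{4} + \frac{3 - 5}{4}\right) + 82 = - 145 \left(- \frac{5}{4} + \frac{1}{4} \left(-2\right)\right) + 82 = - 145 \left(- \frac{5}{4} - \frac{1}{2}\right) + 82 = \left(-145\right) \left(- \frac{7}{4}\right) + 82 = \frac{1015}{4} + 82 = \frac{1343}{4}$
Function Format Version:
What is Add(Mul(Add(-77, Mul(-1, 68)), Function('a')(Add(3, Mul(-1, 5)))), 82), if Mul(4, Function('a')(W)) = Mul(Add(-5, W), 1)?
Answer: Rational(1343, 4) ≈ 335.75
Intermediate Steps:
Function('a')(W) = Add(Rational(-5, 4), Mul(Rational(1, 4), W)) (Function('a')(W) = Mul(Rational(1, 4), Mul(Add(-5, W), 1)) = Mul(Rational(1, 4), Add(-5, W)) = Add(Rational(-5, 4), Mul(Rational(1, 4), W)))
Add(Mul(Add(-77, Mul(-1, 68)), Function('a')(Add(3, Mul(-1, 5)))), 82) = Add(Mul(Add(-77, Mul(-1, 68)), Add(Rational(-5, 4), Mul(Rational(1, 4), Add(3, Mul(-1, 5))))), 82) = Add(Mul(Add(-77, -68), Add(Rational(-5, 4), Mul(Rational(1, 4), Add(3, -5)))), 82) = Add(Mul(-145, Add(Rational(-5, 4), Mul(Rational(1, 4), -2))), 82) = Add(Mul(-145, Add(Rational(-5, 4), Rational(-1, 2))), 82) = Add(Mul(-145, Rational(-7, 4)), 82) = Add(Rational(1015, 4), 82) = Rational(1343, 4)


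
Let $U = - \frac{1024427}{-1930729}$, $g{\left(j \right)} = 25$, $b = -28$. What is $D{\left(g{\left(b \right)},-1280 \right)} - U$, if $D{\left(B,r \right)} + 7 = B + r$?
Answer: $- \frac{2437604425}{1930729} \approx -1262.5$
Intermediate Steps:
$D{\left(B,r \right)} = -7 + B + r$ ($D{\left(B,r \right)} = -7 + \left(B + r\right) = -7 + B + r$)
$U = \frac{1024427}{1930729}$ ($U = \left(-1024427\right) \left(- \frac{1}{1930729}\right) = \frac{1024427}{1930729} \approx 0.53059$)
$D{\left(g{\left(b \right)},-1280 \right)} - U = \left(-7 + 25 - 1280\right) - \frac{1024427}{1930729} = -1262 - \frac{1024427}{1930729} = - \frac{2437604425}{1930729}$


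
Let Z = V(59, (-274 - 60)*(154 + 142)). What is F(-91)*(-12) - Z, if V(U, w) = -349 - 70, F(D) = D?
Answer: 1511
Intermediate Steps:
V(U, w) = -419
Z = -419
F(-91)*(-12) - Z = -91*(-12) - 1*(-419) = 1092 + 419 = 1511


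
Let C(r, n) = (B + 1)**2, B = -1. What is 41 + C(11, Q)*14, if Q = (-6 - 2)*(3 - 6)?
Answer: 41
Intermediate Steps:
Q = 24 (Q = -8*(-3) = 24)
C(r, n) = 0 (C(r, n) = (-1 + 1)**2 = 0**2 = 0)
41 + C(11, Q)*14 = 41 + 0*14 = 41 + 0 = 41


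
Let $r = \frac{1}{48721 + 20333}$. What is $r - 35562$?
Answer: $- \frac{2455698347}{69054} \approx -35562.0$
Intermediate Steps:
$r = \frac{1}{69054} \approx 1.4481 \cdot 10^{-5}$
$r - 35562 = \frac{1}{69054} - 35562 = - \frac{2455698347}{69054}$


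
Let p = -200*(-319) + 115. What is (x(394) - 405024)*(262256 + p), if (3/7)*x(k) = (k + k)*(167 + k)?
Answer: 204335694028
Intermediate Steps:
p = 63915 (p = 63800 + 115 = 63915)
x(k) = 14*k*(167 + k)/3 (x(k) = 7*((k + k)*(167 + k))/3 = 7*((2*k)*(167 + k))/3 = 7*(2*k*(167 + k))/3 = 14*k*(167 + k)/3)
(x(394) - 405024)*(262256 + p) = ((14/3)*394*(167 + 394) - 405024)*(262256 + 63915) = ((14/3)*394*561 - 405024)*326171 = (1031492 - 405024)*326171 = 626468*326171 = 204335694028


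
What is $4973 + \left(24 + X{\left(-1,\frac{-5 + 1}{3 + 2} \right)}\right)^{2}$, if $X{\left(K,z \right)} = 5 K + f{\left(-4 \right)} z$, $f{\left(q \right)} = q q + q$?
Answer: $\frac{126534}{25} \approx 5061.4$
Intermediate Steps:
$f{\left(q \right)} = q + q^{2}$ ($f{\left(q \right)} = q^{2} + q = q + q^{2}$)
$X{\left(K,z \right)} = 5 K + 12 z$ ($X{\left(K,z \right)} = 5 K + - 4 \left(1 - 4\right) z = 5 K + \left(-4\right) \left(-3\right) z = 5 K + 12 z$)
$4973 + \left(24 + X{\left(-1,\frac{-5 + 1}{3 + 2} \right)}\right)^{2} = 4973 + \left(24 + \left(5 \left(-1\right) + 12 \frac{-5 + 1}{3 + 2}\right)\right)^{2} = 4973 + \left(24 + \left(-5 + 12 \left(- \frac{4}{5}\right)\right)\right)^{2} = 4973 + \left(24 - \frac{73}{5}\right)^{2} = 4973 + \left(\frac{47}{5}\right)^{2} = 4973 + \frac{2209}{25} = \frac{126534}{25}$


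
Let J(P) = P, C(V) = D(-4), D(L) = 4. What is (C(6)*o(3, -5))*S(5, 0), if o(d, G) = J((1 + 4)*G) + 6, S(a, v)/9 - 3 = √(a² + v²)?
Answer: -5472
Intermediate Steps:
C(V) = 4
S(a, v) = 27 + 9*√(a² + v²)
o(d, G) = 6 + 5*G (o(d, G) = (1 + 4)*G + 6 = 5*G + 6 = 6 + 5*G)
(C(6)*o(3, -5))*S(5, 0) = (4*(6 + 5*(-5)))*(27 + 9*√(5² + 0²)) = (4*(6 - 25))*(27 + 9*√(25 + 0)) = (4*(-19))*(27 + 9*√25) = -76*(27 + 9*5) = -76*(27 + 45) = -76*72 = -5472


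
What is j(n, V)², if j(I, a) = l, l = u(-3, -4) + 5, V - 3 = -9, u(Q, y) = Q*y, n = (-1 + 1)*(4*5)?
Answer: 289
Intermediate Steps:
n = 0 (n = 0*20 = 0)
V = -6 (V = 3 - 9 = -6)
l = 17 (l = -3*(-4) + 5 = 12 + 5 = 17)
j(I, a) = 17
j(n, V)² = 17² = 289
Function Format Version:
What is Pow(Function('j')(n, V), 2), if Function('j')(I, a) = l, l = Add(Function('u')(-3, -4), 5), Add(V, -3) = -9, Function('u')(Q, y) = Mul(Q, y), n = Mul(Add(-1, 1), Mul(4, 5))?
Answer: 289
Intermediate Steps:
n = 0 (n = Mul(0, 20) = 0)
V = -6 (V = Add(3, -9) = -6)
l = 17 (l = Add(Mul(-3, -4), 5) = Add(12, 5) = 17)
Function('j')(I, a) = 17
Pow(Function('j')(n, V), 2) = Pow(17, 2) = 289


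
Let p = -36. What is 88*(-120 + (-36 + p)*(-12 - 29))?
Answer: 249216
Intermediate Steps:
88*(-120 + (-36 + p)*(-12 - 29)) = 88*(-120 + (-36 - 36)*(-12 - 29)) = 88*(-120 - 72*(-41)) = 88*(-120 + 2952) = 88*2832 = 249216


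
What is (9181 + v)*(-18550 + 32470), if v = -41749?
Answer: -453346560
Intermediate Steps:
(9181 + v)*(-18550 + 32470) = (9181 - 41749)*(-18550 + 32470) = -32568*13920 = -453346560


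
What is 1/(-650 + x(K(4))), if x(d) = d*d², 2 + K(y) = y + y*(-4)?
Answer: -1/3394 ≈ -0.00029464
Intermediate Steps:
K(y) = -2 - 3*y (K(y) = -2 + (y + y*(-4)) = -2 + (y - 4*y) = -2 - 3*y)
x(d) = d³
1/(-650 + x(K(4))) = 1/(-650 + (-2 - 3*4)³) = 1/(-650 + (-2 - 12)³) = 1/(-650 + (-14)³) = 1/(-650 - 2744) = 1/(-3394) = -1/3394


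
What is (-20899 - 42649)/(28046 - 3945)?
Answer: -63548/24101 ≈ -2.6367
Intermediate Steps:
(-20899 - 42649)/(28046 - 3945) = -63548/24101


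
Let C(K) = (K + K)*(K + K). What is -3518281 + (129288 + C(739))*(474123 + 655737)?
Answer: 2614234913639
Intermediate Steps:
C(K) = 4*K**2 (C(K) = (2*K)*(2*K) = 4*K**2)
-3518281 + (129288 + C(739))*(474123 + 655737) = -3518281 + (129288 + 4*739**2)*(474123 + 655737) = -3518281 + (129288 + 4*546121)*1129860 = -3518281 + (129288 + 2184484)*1129860 = -3518281 + 2313772*1129860 = -3518281 + 2614238431920 = 2614234913639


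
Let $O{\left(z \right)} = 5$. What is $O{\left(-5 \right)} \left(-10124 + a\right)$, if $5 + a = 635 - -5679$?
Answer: $-19075$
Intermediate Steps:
$a = 6309$ ($a = -5 + \left(635 - -5679\right) = -5 + \left(635 + 5679\right) = -5 + 6314 = 6309$)
$O{\left(-5 \right)} \left(-10124 + a\right) = 5 \left(-10124 + 6309\right) = 5 \left(-3815\right) = -19075$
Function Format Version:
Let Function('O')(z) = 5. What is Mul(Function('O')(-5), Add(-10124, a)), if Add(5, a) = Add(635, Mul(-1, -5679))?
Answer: -19075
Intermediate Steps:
a = 6309 (a = Add(-5, Add(635, Mul(-1, -5679))) = Add(-5, Add(635, 5679)) = Add(-5, 6314) = 6309)
Mul(Function('O')(-5), Add(-10124, a)) = Mul(5, Add(-10124, 6309)) = Mul(5, -3815) = -19075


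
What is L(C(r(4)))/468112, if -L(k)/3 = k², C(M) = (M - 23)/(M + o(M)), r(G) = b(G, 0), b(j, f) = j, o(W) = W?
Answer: -1083/29959168 ≈ -3.6149e-5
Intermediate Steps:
r(G) = G
C(M) = (-23 + M)/(2*M) (C(M) = (M - 23)/(M + M) = (-23 + M)/((2*M)) = (-23 + M)*(1/(2*M)) = (-23 + M)/(2*M))
L(k) = -3*k²
L(C(r(4)))/468112 = -3*(-23 + 4)²/64/468112 = -3*((½)*(¼)*(-19))²*(1/468112) = -3*(-19/8)²*(1/468112) = -3*361/64*(1/468112) = -1083/64*1/468112 = -1083/29959168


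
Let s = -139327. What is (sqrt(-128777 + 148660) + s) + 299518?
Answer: 160191 + sqrt(19883) ≈ 1.6033e+5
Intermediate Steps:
(sqrt(-128777 + 148660) + s) + 299518 = (sqrt(-128777 + 148660) - 139327) + 299518 = (sqrt(19883) - 139327) + 299518 = (-139327 + sqrt(19883)) + 299518 = 160191 + sqrt(19883)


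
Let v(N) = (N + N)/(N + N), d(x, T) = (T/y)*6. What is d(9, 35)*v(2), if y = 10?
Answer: 21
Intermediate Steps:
d(x, T) = 3*T/5 (d(x, T) = (T/10)*6 = 3*T/5)
v(N) = 1 (v(N) = (2*N)/((2*N)) = (2*N)*(1/(2*N)) = 1)
d(9, 35)*v(2) = ((⅗)*35)*1 = 21*1 = 21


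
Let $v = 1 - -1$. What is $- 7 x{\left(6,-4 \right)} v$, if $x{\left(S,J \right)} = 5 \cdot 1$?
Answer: $-70$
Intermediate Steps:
$v = 2$ ($v = 1 + 1 = 2$)
$x{\left(S,J \right)} = 5$
$- 7 x{\left(6,-4 \right)} v = \left(-7\right) 5 \cdot 2 = \left(-35\right) 2 = -70$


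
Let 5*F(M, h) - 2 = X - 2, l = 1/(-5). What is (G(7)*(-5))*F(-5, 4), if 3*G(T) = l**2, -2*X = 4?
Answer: 2/75 ≈ 0.026667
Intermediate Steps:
X = -2 (X = -1/2*4 = -2)
l = -1/5 ≈ -0.20000
F(M, h) = -2/5 (F(M, h) = 2/5 + (-2 - 2)/5 = 2/5 + (1/5)*(-4) = 2/5 - 4/5 = -2/5)
G(T) = 1/75 (G(T) = (-1/5)**2/3 = (1/3)*(1/25) = 1/75)
(G(7)*(-5))*F(-5, 4) = ((1/75)*(-5))*(-2/5) = -1/15*(-2/5) = 2/75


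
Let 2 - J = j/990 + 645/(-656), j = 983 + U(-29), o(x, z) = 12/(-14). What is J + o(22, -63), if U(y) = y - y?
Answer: 2575717/2273040 ≈ 1.1332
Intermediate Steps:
U(y) = 0
o(x, z) = -6/7 (o(x, z) = 12*(-1/14) = -6/7)
j = 983 (j = 983 + 0 = 983)
J = 646291/324720 (J = 2 - (983/990 + 645/(-656)) = 2 - (983*(1/990) + 645*(-1/656)) = 2 - (983/990 - 645/656) = 2 - 1*3149/324720 = 2 - 3149/324720 = 646291/324720 ≈ 1.9903)
J + o(22, -63) = 646291/324720 - 6/7 = 2575717/2273040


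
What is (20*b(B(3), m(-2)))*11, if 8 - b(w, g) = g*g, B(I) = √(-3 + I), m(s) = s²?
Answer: -1760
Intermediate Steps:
b(w, g) = 8 - g² (b(w, g) = 8 - g*g = 8 - g²)
(20*b(B(3), m(-2)))*11 = (20*(8 - ((-2)²)²))*11 = (20*(8 - 1*4²))*11 = (20*(8 - 1*16))*11 = (20*(8 - 16))*11 = (20*(-8))*11 = -160*11 = -1760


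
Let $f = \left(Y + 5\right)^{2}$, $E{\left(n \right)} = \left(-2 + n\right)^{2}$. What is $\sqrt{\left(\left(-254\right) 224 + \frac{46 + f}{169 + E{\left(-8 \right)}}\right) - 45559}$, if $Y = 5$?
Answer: $\frac{i \sqrt{7413706981}}{269} \approx 320.08 i$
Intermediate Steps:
$f = 100$ ($f = \left(5 + 5\right)^{2} = 10^{2} = 100$)
$\sqrt{\left(\left(-254\right) 224 + \frac{46 + f}{169 + E{\left(-8 \right)}}\right) - 45559} = \sqrt{\left(\left(-254\right) 224 + \frac{46 + 100}{169 + \left(-2 - 8\right)^{2}}\right) - 45559} = \sqrt{\left(-56896 + \frac{146}{169 + \left(-10\right)^{2}}\right) - 45559} = \sqrt{\left(-56896 + \frac{146}{169 + 100}\right) - 45559} = \sqrt{\left(-56896 + \frac{146}{269}\right) - 45559} = \sqrt{- \frac{15304878}{269} - 45559} = \sqrt{- \frac{27560249}{269}} = \frac{i \sqrt{7413706981}}{269}$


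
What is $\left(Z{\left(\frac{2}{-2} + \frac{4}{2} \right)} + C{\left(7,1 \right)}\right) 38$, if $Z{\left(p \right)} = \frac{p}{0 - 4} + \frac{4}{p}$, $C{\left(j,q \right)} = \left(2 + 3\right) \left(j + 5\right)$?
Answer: $\frac{4845}{2} \approx 2422.5$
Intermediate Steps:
$C{\left(j,q \right)} = 25 + 5 j$ ($C{\left(j,q \right)} = 5 \left(5 + j\right) = 25 + 5 j$)
$Z{\left(p \right)} = \frac{4}{p} - \frac{p}{4}$ ($Z{\left(p \right)} = \frac{p}{0 - 4} + \frac{4}{p} = \frac{p}{-4} + \frac{4}{p} = p \left(- \frac{1}{4}\right) + \frac{4}{p} = - \frac{p}{4} + \frac{4}{p} = \frac{4}{p} - \frac{p}{4}$)
$\left(Z{\left(\frac{2}{-2} + \frac{4}{2} \right)} + C{\left(7,1 \right)}\right) 38 = \left(\left(\frac{4}{\frac{2}{-2} + \frac{4}{2}} - \frac{\frac{2}{-2} + \frac{4}{2}}{4}\right) + \left(25 + 5 \cdot 7\right)\right) 38 = \left(\left(\frac{4}{2 \left(- \frac{1}{2}\right) + 4 \cdot \frac{1}{2}} - \frac{2 \left(- \frac{1}{2}\right) + 4 \cdot \frac{1}{2}}{4}\right) + \left(25 + 35\right)\right) 38 = \left(\left(\frac{4}{-1 + 2} - \frac{-1 + 2}{4}\right) + 60\right) 38 = \left(\left(\frac{4}{1} - \frac{1}{4}\right) + 60\right) 38 = \left(\left(4 \cdot 1 - \frac{1}{4}\right) + 60\right) 38 = \left(\left(4 - \frac{1}{4}\right) + 60\right) 38 = \left(\frac{15}{4} + 60\right) 38 = \frac{255}{4} \cdot 38 = \frac{4845}{2}$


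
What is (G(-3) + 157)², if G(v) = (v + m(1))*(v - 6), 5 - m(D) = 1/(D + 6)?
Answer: 964324/49 ≈ 19680.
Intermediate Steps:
m(D) = 5 - 1/(6 + D) (m(D) = 5 - 1/(D + 6) = 5 - 1/(6 + D))
G(v) = (-6 + v)*(34/7 + v) (G(v) = (v + (29 + 5*1)/(6 + 1))*(v - 6) = (v + (29 + 5)/7)*(-6 + v) = (v + (⅐)*34)*(-6 + v) = (v + 34/7)*(-6 + v) = (34/7 + v)*(-6 + v) = (-6 + v)*(34/7 + v))
(G(-3) + 157)² = ((-204/7 + (-3)² - 8/7*(-3)) + 157)² = ((-204/7 + 9 + 24/7) + 157)² = (-117/7 + 157)² = (982/7)² = 964324/49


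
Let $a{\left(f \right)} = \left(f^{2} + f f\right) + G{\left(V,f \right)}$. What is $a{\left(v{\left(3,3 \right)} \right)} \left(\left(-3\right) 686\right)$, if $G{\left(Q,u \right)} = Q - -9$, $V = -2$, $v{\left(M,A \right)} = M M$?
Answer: $-347802$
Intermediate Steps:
$v{\left(M,A \right)} = M^{2}$
$G{\left(Q,u \right)} = 9 + Q$ ($G{\left(Q,u \right)} = Q + 9 = 9 + Q$)
$a{\left(f \right)} = 7 + 2 f^{2}$ ($a{\left(f \right)} = \left(f^{2} + f f\right) + \left(9 - 2\right) = \left(f^{2} + f^{2}\right) + 7 = 2 f^{2} + 7 = 7 + 2 f^{2}$)
$a{\left(v{\left(3,3 \right)} \right)} \left(\left(-3\right) 686\right) = \left(7 + 2 \left(3^{2}\right)^{2}\right) \left(\left(-3\right) 686\right) = \left(7 + 2 \cdot 9^{2}\right) \left(-2058\right) = \left(7 + 2 \cdot 81\right) \left(-2058\right) = \left(7 + 162\right) \left(-2058\right) = 169 \left(-2058\right) = -347802$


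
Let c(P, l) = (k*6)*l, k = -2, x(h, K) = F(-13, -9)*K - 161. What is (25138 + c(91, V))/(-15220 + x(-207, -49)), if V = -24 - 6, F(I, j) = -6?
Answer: -25498/15087 ≈ -1.6901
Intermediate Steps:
x(h, K) = -161 - 6*K (x(h, K) = -6*K - 161 = -161 - 6*K)
V = -30
c(P, l) = -12*l (c(P, l) = (-2*6)*l = -12*l)
(25138 + c(91, V))/(-15220 + x(-207, -49)) = (25138 - 12*(-30))/(-15220 + (-161 - 6*(-49))) = (25138 + 360)/(-15220 + (-161 + 294)) = 25498/(-15220 + 133) = 25498/(-15087) = 25498*(-1/15087) = -25498/15087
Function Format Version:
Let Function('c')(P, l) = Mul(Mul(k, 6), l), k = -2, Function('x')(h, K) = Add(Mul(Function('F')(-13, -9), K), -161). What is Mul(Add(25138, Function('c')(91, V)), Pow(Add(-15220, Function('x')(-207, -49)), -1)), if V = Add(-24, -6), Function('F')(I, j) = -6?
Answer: Rational(-25498, 15087) ≈ -1.6901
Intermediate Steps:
Function('x')(h, K) = Add(-161, Mul(-6, K)) (Function('x')(h, K) = Add(Mul(-6, K), -161) = Add(-161, Mul(-6, K)))
V = -30
Function('c')(P, l) = Mul(-12, l) (Function('c')(P, l) = Mul(Mul(-2, 6), l) = Mul(-12, l))
Mul(Add(25138, Function('c')(91, V)), Pow(Add(-15220, Function('x')(-207, -49)), -1)) = Mul(Add(25138, Mul(-12, -30)), Pow(Add(-15220, Add(-161, Mul(-6, -49))), -1)) = Mul(Add(25138, 360), Pow(Add(-15220, Add(-161, 294)), -1)) = Mul(25498, Pow(Add(-15220, 133), -1)) = Mul(25498, Pow(-15087, -1)) = Mul(25498, Rational(-1, 15087)) = Rational(-25498, 15087)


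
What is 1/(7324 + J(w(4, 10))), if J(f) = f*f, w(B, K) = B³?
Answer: 1/11420 ≈ 8.7566e-5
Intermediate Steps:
J(f) = f²
1/(7324 + J(w(4, 10))) = 1/(7324 + (4³)²) = 1/(7324 + 64²) = 1/(7324 + 4096) = 1/11420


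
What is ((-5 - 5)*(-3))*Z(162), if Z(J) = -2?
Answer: -60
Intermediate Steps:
((-5 - 5)*(-3))*Z(162) = ((-5 - 5)*(-3))*(-2) = -10*(-3)*(-2) = 30*(-2) = -60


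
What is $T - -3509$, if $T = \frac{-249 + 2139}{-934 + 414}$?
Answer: $\frac{182279}{52} \approx 3505.4$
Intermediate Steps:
$T = - \frac{189}{52}$ ($T = \frac{1890}{-520} = 1890 \left(- \frac{1}{520}\right) = - \frac{189}{52} \approx -3.6346$)
$T - -3509 = - \frac{189}{52} - -3509 = - \frac{189}{52} + 3509 = \frac{182279}{52}$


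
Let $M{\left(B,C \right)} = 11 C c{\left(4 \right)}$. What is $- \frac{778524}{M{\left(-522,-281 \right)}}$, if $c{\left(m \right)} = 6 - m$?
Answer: $\frac{389262}{3091} \approx 125.93$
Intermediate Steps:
$M{\left(B,C \right)} = 22 C$ ($M{\left(B,C \right)} = 11 C \left(6 - 4\right) = 11 C 2 = 22 C$)
$- \frac{778524}{M{\left(-522,-281 \right)}} = - \frac{778524}{22 \left(-281\right)} = - \frac{778524}{-6182} = \left(-778524\right) \left(- \frac{1}{6182}\right) = \frac{389262}{3091}$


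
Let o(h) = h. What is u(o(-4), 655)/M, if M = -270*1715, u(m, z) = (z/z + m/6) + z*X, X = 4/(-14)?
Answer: 3923/9724050 ≈ 0.00040343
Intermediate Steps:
X = -2/7 (X = 4*(-1/14) = -2/7 ≈ -0.28571)
u(m, z) = 1 - 2*z/7 + m/6 (u(m, z) = (z/z + m/6) + z*(-2/7) = (1 + m*(⅙)) - 2*z/7 = (1 + m/6) - 2*z/7 = 1 - 2*z/7 + m/6)
M = -463050
u(o(-4), 655)/M = (1 - 2/7*655 + (⅙)*(-4))/(-463050) = (1 - 1310/7 - ⅔)*(-1/463050) = -3923/21*(-1/463050) = 3923/9724050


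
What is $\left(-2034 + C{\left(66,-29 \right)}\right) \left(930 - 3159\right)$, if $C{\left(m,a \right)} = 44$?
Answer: $4435710$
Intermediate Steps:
$\left(-2034 + C{\left(66,-29 \right)}\right) \left(930 - 3159\right) = \left(-2034 + 44\right) \left(930 - 3159\right) = \left(-1990\right) \left(-2229\right) = 4435710$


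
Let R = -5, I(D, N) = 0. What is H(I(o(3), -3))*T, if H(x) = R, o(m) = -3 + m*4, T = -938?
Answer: 4690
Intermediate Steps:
o(m) = -3 + 4*m
H(x) = -5
H(I(o(3), -3))*T = -5*(-938) = 4690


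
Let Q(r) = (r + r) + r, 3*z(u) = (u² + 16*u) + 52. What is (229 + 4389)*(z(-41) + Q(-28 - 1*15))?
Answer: 1062140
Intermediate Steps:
z(u) = 52/3 + u²/3 + 16*u/3 (z(u) = ((u² + 16*u) + 52)/3 = (52 + u² + 16*u)/3 = 52/3 + u²/3 + 16*u/3)
Q(r) = 3*r (Q(r) = 2*r + r = 3*r)
(229 + 4389)*(z(-41) + Q(-28 - 1*15)) = (229 + 4389)*((52/3 + (⅓)*(-41)² + (16/3)*(-41)) + 3*(-28 - 1*15)) = 4618*((52/3 + (⅓)*1681 - 656/3) + 3*(-28 - 15)) = 4618*((52/3 + 1681/3 - 656/3) + 3*(-43)) = 4618*(359 - 129) = 4618*230 = 1062140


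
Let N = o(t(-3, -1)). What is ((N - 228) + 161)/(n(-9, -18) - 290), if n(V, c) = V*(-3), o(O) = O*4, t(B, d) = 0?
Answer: 67/263 ≈ 0.25475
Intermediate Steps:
o(O) = 4*O
N = 0 (N = 4*0 = 0)
n(V, c) = -3*V
((N - 228) + 161)/(n(-9, -18) - 290) = ((0 - 228) + 161)/(-3*(-9) - 290) = (-228 + 161)/(27 - 290) = -67/(-263) = -67*(-1/263) = 67/263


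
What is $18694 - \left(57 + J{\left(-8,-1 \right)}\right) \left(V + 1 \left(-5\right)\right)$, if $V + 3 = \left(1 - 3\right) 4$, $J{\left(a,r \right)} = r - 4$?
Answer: $19526$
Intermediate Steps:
$J{\left(a,r \right)} = -4 + r$
$V = -11$ ($V = -3 + \left(1 - 3\right) 4 = -3 - 8 = -11$)
$18694 - \left(57 + J{\left(-8,-1 \right)}\right) \left(V + 1 \left(-5\right)\right) = 18694 - \left(57 - 5\right) \left(-11 + 1 \left(-5\right)\right) = 18694 - \left(57 - 5\right) \left(-11 - 5\right) = 18694 - 52 \left(-16\right) = 18694 - -832 = 18694 + 832 = 19526$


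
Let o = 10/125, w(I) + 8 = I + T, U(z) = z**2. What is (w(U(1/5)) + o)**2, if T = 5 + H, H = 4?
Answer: 784/625 ≈ 1.2544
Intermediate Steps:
T = 9 (T = 5 + 4 = 9)
w(I) = 1 + I (w(I) = -8 + (I + 9) = -8 + (9 + I) = 1 + I)
o = 2/25 (o = 10*(1/125) = 2/25 ≈ 0.080000)
(w(U(1/5)) + o)**2 = ((1 + (1/5)**2) + 2/25)**2 = ((1 + 1/25) + 2/25)**2 = (26/25 + 2/25)**2 = (28/25)**2 = 784/625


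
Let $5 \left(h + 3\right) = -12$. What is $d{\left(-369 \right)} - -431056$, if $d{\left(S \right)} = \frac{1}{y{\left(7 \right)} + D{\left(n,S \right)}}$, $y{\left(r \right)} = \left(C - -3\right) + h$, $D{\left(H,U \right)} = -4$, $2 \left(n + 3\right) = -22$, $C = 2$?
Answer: $\frac{9483227}{22} \approx 4.3106 \cdot 10^{5}$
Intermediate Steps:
$n = -14$ ($n = -3 + \frac{1}{2} \left(-22\right) = -3 - 11 = -14$)
$h = - \frac{27}{5}$ ($h = -3 + \frac{1}{5} \left(-12\right) = -3 - \frac{12}{5} = - \frac{27}{5} \approx -5.4$)
$y{\left(r \right)} = - \frac{2}{5}$ ($y{\left(r \right)} = \left(2 - -3\right) - \frac{27}{5} = \left(2 + 3\right) - \frac{27}{5} = 5 - \frac{27}{5} = - \frac{2}{5}$)
$d{\left(S \right)} = - \frac{5}{22}$ ($d{\left(S \right)} = \frac{1}{- \frac{2}{5} - 4} = \frac{1}{- \frac{22}{5}} = - \frac{5}{22}$)
$d{\left(-369 \right)} - -431056 = - \frac{5}{22} - -431056 = - \frac{5}{22} + 431056 = \frac{9483227}{22}$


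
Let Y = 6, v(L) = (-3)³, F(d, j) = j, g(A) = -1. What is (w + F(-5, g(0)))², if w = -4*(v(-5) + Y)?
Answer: 6889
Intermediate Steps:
v(L) = -27
w = 84 (w = -4*(-27 + 6) = -4*(-21) = 84)
(w + F(-5, g(0)))² = (84 - 1)² = 83² = 6889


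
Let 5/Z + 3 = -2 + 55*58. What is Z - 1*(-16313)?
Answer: 10391382/637 ≈ 16313.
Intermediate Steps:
Z = 1/637 (Z = 5/(-3 + (-2 + 55*58)) = 5/(-3 + (-2 + 3190)) = 5/(-3 + 3188) = 5/3185 = 5*(1/3185) = 1/637 ≈ 0.0015699)
Z - 1*(-16313) = 1/637 - 1*(-16313) = 1/637 + 16313 = 10391382/637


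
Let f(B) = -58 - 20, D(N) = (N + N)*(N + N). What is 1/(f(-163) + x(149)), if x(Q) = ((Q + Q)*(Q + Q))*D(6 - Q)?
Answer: 1/7263811906 ≈ 1.3767e-10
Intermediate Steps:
D(N) = 4*N² (D(N) = (2*N)*(2*N) = 4*N²)
f(B) = -78
x(Q) = 16*Q²*(6 - Q)² (x(Q) = ((Q + Q)*(Q + Q))*(4*(6 - Q)²) = ((2*Q)*(2*Q))*(4*(6 - Q)²) = (4*Q²)*(4*(6 - Q)²) = 16*Q²*(6 - Q)²)
1/(f(-163) + x(149)) = 1/(-78 + 16*149²*(-6 + 149)²) = 1/(-78 + 16*22201*143²) = 1/(-78 + 16*22201*20449) = 1/(-78 + 7263811984) = 1/7263811906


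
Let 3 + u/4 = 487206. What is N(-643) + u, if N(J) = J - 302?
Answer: 1947867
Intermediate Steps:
u = 1948812 (u = -12 + 4*487206 = -12 + 1948824 = 1948812)
N(J) = -302 + J
N(-643) + u = (-302 - 643) + 1948812 = -945 + 1948812 = 1947867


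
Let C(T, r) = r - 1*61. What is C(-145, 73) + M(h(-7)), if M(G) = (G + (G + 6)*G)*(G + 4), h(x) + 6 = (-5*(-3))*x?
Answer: -1235196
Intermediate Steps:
C(T, r) = -61 + r (C(T, r) = r - 61 = -61 + r)
h(x) = -6 + 15*x (h(x) = -6 + (-5*(-3))*x = -6 + 15*x)
M(G) = (4 + G)*(G + G*(6 + G)) (M(G) = (G + (6 + G)*G)*(4 + G) = (G + G*(6 + G))*(4 + G) = (4 + G)*(G + G*(6 + G)))
C(-145, 73) + M(h(-7)) = (-61 + 73) + (-6 + 15*(-7))*(28 + (-6 + 15*(-7))² + 11*(-6 + 15*(-7))) = 12 + (-6 - 105)*(28 + (-6 - 105)² + 11*(-6 - 105)) = 12 - 111*(28 + (-111)² + 11*(-111)) = 12 - 111*(28 + 12321 - 1221) = 12 - 111*11128 = 12 - 1235208 = -1235196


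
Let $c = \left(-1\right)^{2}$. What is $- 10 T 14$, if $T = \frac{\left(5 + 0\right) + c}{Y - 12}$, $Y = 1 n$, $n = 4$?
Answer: $105$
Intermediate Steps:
$c = 1$
$Y = 4$ ($Y = 1 \cdot 4 = 4$)
$T = - \frac{3}{4}$ ($T = \frac{\left(5 + 0\right) + 1}{4 - 12} = \frac{5 + 1}{-8} = 6 \left(- \frac{1}{8}\right) = - \frac{3}{4} \approx -0.75$)
$- 10 T 14 = \left(-10\right) \left(- \frac{3}{4}\right) 14 = \frac{15}{2} \cdot 14 = 105$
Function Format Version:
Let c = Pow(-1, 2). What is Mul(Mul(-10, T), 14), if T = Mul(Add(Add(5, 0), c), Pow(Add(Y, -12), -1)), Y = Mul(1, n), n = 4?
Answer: 105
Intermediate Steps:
c = 1
Y = 4 (Y = Mul(1, 4) = 4)
T = Rational(-3, 4) (T = Mul(Add(Add(5, 0), 1), Pow(Add(4, -12), -1)) = Mul(Add(5, 1), Pow(-8, -1)) = Mul(6, Rational(-1, 8)) = Rational(-3, 4) ≈ -0.75000)
Mul(Mul(-10, T), 14) = Mul(Mul(-10, Rational(-3, 4)), 14) = Mul(Rational(15, 2), 14) = 105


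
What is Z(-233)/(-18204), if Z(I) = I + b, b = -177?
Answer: 5/222 ≈ 0.022523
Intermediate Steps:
Z(I) = -177 + I (Z(I) = I - 177 = -177 + I)
Z(-233)/(-18204) = (-177 - 233)/(-18204) = -410*(-1/18204) = 5/222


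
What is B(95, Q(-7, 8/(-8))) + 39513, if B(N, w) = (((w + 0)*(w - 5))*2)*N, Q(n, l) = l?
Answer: 40653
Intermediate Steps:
B(N, w) = 2*N*w*(-5 + w) (B(N, w) = ((w*(-5 + w))*2)*N = (2*w*(-5 + w))*N = 2*N*w*(-5 + w))
B(95, Q(-7, 8/(-8))) + 39513 = 2*95*(8/(-8))*(-5 + 8/(-8)) + 39513 = 2*95*(8*(-⅛))*(-5 + 8*(-⅛)) + 39513 = 2*95*(-1)*(-5 - 1) + 39513 = 2*95*(-1)*(-6) + 39513 = 1140 + 39513 = 40653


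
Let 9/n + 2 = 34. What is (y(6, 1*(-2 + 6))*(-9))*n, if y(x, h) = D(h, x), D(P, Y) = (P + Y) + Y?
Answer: -81/2 ≈ -40.500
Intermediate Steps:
D(P, Y) = P + 2*Y
y(x, h) = h + 2*x
n = 9/32 (n = 9/(-2 + 34) = 9/32 ≈ 0.28125)
(y(6, 1*(-2 + 6))*(-9))*n = ((1*(-2 + 6) + 2*6)*(-9))*(9/32) = ((1*4 + 12)*(-9))*(9/32) = ((4 + 12)*(-9))*(9/32) = (16*(-9))*(9/32) = -144*9/32 = -81/2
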